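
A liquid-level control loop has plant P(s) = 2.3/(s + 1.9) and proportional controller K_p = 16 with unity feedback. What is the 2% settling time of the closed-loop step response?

T_s ≈ 0.103 s

Closed-loop transfer function: T(s) = K_p·P(s)/(1 + K_p·P(s)) = 36.8/(s + 1.9 + 36.8) = 36.8/(s + 38.7).
Time constant τ = 1/38.7 = 0.02584 s, so the 2% settling time is about 4τ = 0.103 s.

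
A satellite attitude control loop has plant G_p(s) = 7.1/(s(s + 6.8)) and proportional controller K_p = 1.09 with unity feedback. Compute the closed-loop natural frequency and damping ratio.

ω_n = 2.78 rad/s, ζ = 1.22

With unity feedback the closed-loop characteristic equation is s² + 6.8s + 1.09·7.1 = s² + 6.8s + 7.739 = 0.
Matching s² + 2ζω_n s + ω_n²: ω_n = √7.739 = 2.782 rad/s and 2ζω_n = 6.8, so ζ = 6.8/(2·2.782) = 1.22.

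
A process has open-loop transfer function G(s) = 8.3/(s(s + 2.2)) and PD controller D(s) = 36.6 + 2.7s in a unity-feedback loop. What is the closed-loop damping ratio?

Forward path: (36.6 + 2.7s)·8.3/(s(s+2.2)). The closed-loop characteristic equation is s² + (2.2 + 8.3·2.7)s + 8.3·36.6 = 0.
That is s² + 24.61s + 303.8 = 0, so ω_n = 17.43 rad/s and ζ = 24.61/(2·17.43) = 0.706.

ζ = 0.706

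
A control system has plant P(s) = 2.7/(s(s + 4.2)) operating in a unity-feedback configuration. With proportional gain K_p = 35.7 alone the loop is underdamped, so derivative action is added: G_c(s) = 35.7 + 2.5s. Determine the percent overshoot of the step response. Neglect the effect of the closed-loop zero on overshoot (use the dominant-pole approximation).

12.1%

Forward path: (35.7 + 2.5s)·2.7/(s(s+4.2)). The closed-loop characteristic equation is s² + (4.2 + 2.7·2.5)s + 2.7·35.7 = 0.
That is s² + 10.95s + 96.39 = 0, so ω_n = 9.818 rad/s and ζ = 10.95/(2·9.818) = 0.5577.
%OS = 100·exp(−πζ/√(1−ζ²)) = 12.1%.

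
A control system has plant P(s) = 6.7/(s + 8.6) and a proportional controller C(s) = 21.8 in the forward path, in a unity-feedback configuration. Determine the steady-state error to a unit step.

The loop is type 0. Static position error constant K_pos = C(0)·P(0) = 21.8·0.7791 = 16.98.
Steady-state error to a unit step: e_ss = 1/(1+K_pos) = 1/17.98 = 0.0556.

0.0556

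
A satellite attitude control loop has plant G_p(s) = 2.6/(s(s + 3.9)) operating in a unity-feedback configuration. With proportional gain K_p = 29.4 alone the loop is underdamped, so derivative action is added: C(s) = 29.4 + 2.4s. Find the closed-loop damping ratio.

Forward path: (29.4 + 2.4s)·2.6/(s(s+3.9)). The closed-loop characteristic equation is s² + (3.9 + 2.6·2.4)s + 2.6·29.4 = 0.
That is s² + 10.14s + 76.44 = 0, so ω_n = 8.743 rad/s and ζ = 10.14/(2·8.743) = 0.5799.

ζ = 0.58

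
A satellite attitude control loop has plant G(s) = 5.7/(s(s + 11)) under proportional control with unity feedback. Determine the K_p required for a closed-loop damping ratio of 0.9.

Closed-loop characteristic equation: s² + 11s + K_p·5.7 = 0.
So ω_n = √(5.7K_p) and 2ζω_n = 11, giving ζ = 11/(2√(5.7K_p)).
Setting ζ = 0.9: √(5.7K_p) = 11/(2·0.9) = 6.111, so K_p = 37.35/5.7 = 6.55.

K_p = 6.55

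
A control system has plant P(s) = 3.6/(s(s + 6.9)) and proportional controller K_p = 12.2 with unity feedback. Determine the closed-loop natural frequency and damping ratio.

ω_n = 6.63 rad/s, ζ = 0.521

With unity feedback the closed-loop characteristic equation is s² + 6.9s + 12.2·3.6 = s² + 6.9s + 43.92 = 0.
Matching s² + 2ζω_n s + ω_n²: ω_n = √43.92 = 6.627 rad/s and 2ζω_n = 6.9, so ζ = 6.9/(2·6.627) = 0.521.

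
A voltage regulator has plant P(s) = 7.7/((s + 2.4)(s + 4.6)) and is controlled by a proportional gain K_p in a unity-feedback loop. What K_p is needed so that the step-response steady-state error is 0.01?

Steady-state error for a unit step on this type-0 loop is 1/(1 + K_p·P(0)).
P(0) = 0.6975. Require 1/(1 + K_p·0.6975) = 0.01, so 1 + 0.6975·K_p = 100.
K_p = (100 − 1)/0.6975 = 142.

K_p = 142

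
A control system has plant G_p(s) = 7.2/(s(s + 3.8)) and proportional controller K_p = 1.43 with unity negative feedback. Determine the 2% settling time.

T_s ≈ 2.11 s

Closed-loop characteristic equation: s² + 3.8s + 10.3 = 0, so ω_n = 3.209 rad/s and ζ = 3.8/(2·3.209) = 0.5921.
2% settling time T_s ≈ 4/(ζω_n) = 4/1.9 = 2.11 s.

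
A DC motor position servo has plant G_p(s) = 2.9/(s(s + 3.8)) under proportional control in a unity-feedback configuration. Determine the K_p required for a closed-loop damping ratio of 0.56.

K_p = 3.97

Closed-loop characteristic equation: s² + 3.8s + K_p·2.9 = 0.
So ω_n = √(2.9K_p) and 2ζω_n = 3.8, giving ζ = 3.8/(2√(2.9K_p)).
Setting ζ = 0.56: √(2.9K_p) = 3.8/(2·0.56) = 3.393, so K_p = 11.51/2.9 = 3.97.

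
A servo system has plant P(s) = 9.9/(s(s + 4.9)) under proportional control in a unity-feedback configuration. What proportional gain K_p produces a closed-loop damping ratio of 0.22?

Closed-loop characteristic equation: s² + 4.9s + K_p·9.9 = 0.
So ω_n = √(9.9K_p) and 2ζω_n = 4.9, giving ζ = 4.9/(2√(9.9K_p)).
Setting ζ = 0.22: √(9.9K_p) = 4.9/(2·0.22) = 11.14, so K_p = 124/9.9 = 12.5.

K_p = 12.5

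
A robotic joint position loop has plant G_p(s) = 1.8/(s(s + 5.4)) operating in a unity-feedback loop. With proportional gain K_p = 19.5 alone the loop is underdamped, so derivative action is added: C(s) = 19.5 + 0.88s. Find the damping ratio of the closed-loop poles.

Forward path: (19.5 + 0.88s)·1.8/(s(s+5.4)). The closed-loop characteristic equation is s² + (5.4 + 1.8·0.88)s + 1.8·19.5 = 0.
That is s² + 6.984s + 35.1 = 0, so ω_n = 5.925 rad/s and ζ = 6.984/(2·5.925) = 0.5894.

ζ = 0.589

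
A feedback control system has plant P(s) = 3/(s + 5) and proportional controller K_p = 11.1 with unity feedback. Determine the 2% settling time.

Closed-loop transfer function: T(s) = K_p·P(s)/(1 + K_p·P(s)) = 33.3/(s + 5 + 33.3) = 33.3/(s + 38.3).
Time constant τ = 1/38.3 = 0.02611 s, so the 2% settling time is about 4τ = 0.104 s.

T_s ≈ 0.104 s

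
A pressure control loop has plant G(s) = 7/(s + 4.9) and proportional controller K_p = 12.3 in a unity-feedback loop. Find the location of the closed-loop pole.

s = -91

Closed-loop transfer function: T(s) = K_p·G(s)/(1 + K_p·G(s)) = 86.1/(s + 4.9 + 86.1) = 86.1/(s + 91).
The closed-loop pole is at s = −91.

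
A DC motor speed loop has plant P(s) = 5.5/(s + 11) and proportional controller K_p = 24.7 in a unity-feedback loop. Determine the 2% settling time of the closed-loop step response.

Closed-loop transfer function: T(s) = K_p·P(s)/(1 + K_p·P(s)) = 135.8/(s + 11 + 135.8) = 135.8/(s + 146.8).
Time constant τ = 1/146.8 = 0.00681 s, so the 2% settling time is about 4τ = 0.0272 s.

T_s ≈ 0.0272 s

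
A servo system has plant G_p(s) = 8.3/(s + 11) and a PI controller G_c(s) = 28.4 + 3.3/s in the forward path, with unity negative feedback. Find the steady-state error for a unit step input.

0

The open loop G_c(s)G_p(s) has a pole at the origin (type 1), so the static position error constant is infinite and e_ss = 1/(1+∞) = 0.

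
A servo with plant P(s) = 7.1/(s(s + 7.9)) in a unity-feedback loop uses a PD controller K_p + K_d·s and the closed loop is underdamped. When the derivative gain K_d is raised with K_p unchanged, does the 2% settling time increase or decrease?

Characteristic equation s² + (7.9 + 7.1K_d)s + 7.1K_p = 0: raising K_d increases ζω_n = (7.9+7.1K_d)/2 while the loop stays underdamped, so T_s ≈ 4/(ζω_n) decreases.

decrease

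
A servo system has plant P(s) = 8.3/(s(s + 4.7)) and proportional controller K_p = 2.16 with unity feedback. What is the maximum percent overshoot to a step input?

12.3%

From 1 + K_pP(s) = 0: s² + 4.7s + 17.93 = 0 ⇒ ω_n = 4.234, ζ = 0.555.
%OS = 100·exp(−πζ/√(1−ζ²)) = 100·exp(−π·0.555/√0.692) = 12.3%.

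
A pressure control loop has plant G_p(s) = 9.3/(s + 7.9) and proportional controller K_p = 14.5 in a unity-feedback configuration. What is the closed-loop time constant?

τ = 0.00701 s

Closed-loop transfer function: T(s) = K_p·G_p(s)/(1 + K_p·G_p(s)) = 134.9/(s + 7.9 + 134.9) = 134.9/(s + 142.8).
Time constant τ = 1/142.8 = 0.00701 s.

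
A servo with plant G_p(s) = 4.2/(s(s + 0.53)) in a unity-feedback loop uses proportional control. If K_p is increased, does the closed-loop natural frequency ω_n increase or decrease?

increase

ω_n = √(4.2·K_p), which grows with K_p.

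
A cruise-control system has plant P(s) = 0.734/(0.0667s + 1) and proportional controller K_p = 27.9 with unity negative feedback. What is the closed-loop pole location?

Closed loop: T(s) = K_p·P/(1+K_p·P) = 20.48/(0.0667s + 1 + 20.48), with pole at s = −(1 + 20.48)/0.0667 = −322.

s = -322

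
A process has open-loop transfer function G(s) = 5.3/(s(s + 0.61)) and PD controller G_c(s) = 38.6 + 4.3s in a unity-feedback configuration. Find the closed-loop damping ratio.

ζ = 0.818

Forward path: (38.6 + 4.3s)·5.3/(s(s+0.61)). The closed-loop characteristic equation is s² + (0.61 + 5.3·4.3)s + 5.3·38.6 = 0.
That is s² + 23.4s + 204.6 = 0, so ω_n = 14.3 rad/s and ζ = 23.4/(2·14.3) = 0.818.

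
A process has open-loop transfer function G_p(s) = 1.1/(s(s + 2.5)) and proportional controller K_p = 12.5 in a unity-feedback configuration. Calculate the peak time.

From 1 + K_pG_p(s) = 0: s² + 2.5s + 13.75 = 0 ⇒ ω_n = 3.708, ζ = 0.3371.
Damped frequency ω_d = ω_n√(1−ζ²) = 3.491 rad/s, so peak time T_p = π/ω_d = 0.9 s.

T_p = 0.9 s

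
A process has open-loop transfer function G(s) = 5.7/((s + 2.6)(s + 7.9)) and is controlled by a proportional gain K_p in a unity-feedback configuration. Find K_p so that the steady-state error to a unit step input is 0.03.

The loop is type 0, so e_ss(step) = 1/(1 + K_pos) with K_pos = K_p·G(0).
G(0) = 0.2775. Require 1/(1 + K_p·0.2775) = 0.03, so 1 + 0.2775·K_p = 33.33.
K_p = (33.33 − 1)/0.2775 = 117.

K_p = 117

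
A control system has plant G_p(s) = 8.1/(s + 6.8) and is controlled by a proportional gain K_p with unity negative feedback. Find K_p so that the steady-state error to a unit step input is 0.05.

K_p = 16

Steady-state error for a unit step on this type-0 loop is 1/(1 + K_p·G_p(0)).
G_p(0) = 1.191. Require 1/(1 + K_p·1.191) = 0.05, so 1 + 1.191·K_p = 20.
K_p = (20 − 1)/1.191 = 16.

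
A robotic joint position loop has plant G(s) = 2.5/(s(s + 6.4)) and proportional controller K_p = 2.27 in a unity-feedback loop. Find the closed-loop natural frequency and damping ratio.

ω_n = 2.38 rad/s, ζ = 1.34

1 + K_p·G(s) = 0 gives s² + 6.4s + 5.675 = 0.
So ω_n² = 5.675 ⇒ ω_n = 2.382 rad/s, and ζ = 6.4/(2ω_n) = 1.34.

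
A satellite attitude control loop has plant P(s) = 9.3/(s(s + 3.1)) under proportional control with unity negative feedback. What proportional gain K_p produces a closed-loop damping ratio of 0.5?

Closed-loop characteristic equation: s² + 3.1s + K_p·9.3 = 0.
So ω_n = √(9.3K_p) and 2ζω_n = 3.1, giving ζ = 3.1/(2√(9.3K_p)).
Setting ζ = 0.5: √(9.3K_p) = 3.1/(2·0.5) = 3.1, so K_p = 9.61/9.3 = 1.03.

K_p = 1.03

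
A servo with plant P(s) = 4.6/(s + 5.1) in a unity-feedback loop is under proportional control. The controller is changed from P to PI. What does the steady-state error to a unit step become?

Adding integral action puts a pole at s = 0 in the forward path, raising the system type to 1; a type-1 loop has zero steady-state error to a step.

0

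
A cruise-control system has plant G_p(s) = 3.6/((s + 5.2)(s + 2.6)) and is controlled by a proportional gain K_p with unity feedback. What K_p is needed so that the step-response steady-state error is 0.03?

Steady-state error for a unit step on this type-0 loop is 1/(1 + K_p·G_p(0)).
G_p(0) = 0.2663. Require 1/(1 + K_p·0.2663) = 0.03, so 1 + 0.2663·K_p = 33.33.
K_p = (33.33 − 1)/0.2663 = 121.

K_p = 121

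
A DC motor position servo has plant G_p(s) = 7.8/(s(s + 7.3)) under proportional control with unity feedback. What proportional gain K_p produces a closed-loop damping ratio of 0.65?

Closed-loop characteristic equation: s² + 7.3s + K_p·7.8 = 0.
So ω_n = √(7.8K_p) and 2ζω_n = 7.3, giving ζ = 7.3/(2√(7.8K_p)).
Setting ζ = 0.65: √(7.8K_p) = 7.3/(2·0.65) = 5.615, so K_p = 31.53/7.8 = 4.04.

K_p = 4.04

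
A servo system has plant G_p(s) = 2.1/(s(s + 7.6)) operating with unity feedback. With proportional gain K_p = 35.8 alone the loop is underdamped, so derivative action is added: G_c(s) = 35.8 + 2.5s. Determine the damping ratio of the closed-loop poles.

ζ = 0.741

Forward path: (35.8 + 2.5s)·2.1/(s(s+7.6)). The closed-loop characteristic equation is s² + (7.6 + 2.1·2.5)s + 2.1·35.8 = 0.
That is s² + 12.85s + 75.18 = 0, so ω_n = 8.671 rad/s and ζ = 12.85/(2·8.671) = 0.741.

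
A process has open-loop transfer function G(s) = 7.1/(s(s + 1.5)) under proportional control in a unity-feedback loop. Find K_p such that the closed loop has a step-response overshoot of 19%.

K_p = 0.363

From %OS = 100·exp(−πζ/√(1−ζ²)) = 19%, ζ = −ln(0.19)/√(π²+ln²(0.19)) = 0.4673.
Characteristic equation s² + 1.5s + 7.1K_p = 0 gives ζ = 1.5/(2√(7.1K_p)).
Setting ζ = 0.4673: √(7.1K_p) = 1.5/(2·0.4673) = 1.605, so K_p = 2.575/7.1 = 0.363.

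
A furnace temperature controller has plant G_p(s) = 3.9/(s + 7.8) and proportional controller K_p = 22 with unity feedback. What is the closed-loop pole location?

s = -93.6

Closed-loop transfer function: T(s) = K_p·G_p(s)/(1 + K_p·G_p(s)) = 85.8/(s + 7.8 + 85.8) = 85.8/(s + 93.6).
The closed-loop pole is at s = −93.6.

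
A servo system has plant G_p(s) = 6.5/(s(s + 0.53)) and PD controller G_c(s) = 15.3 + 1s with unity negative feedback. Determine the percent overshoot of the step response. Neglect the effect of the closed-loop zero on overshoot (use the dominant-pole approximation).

30.6%

Forward path: (15.3 + 1s)·6.5/(s(s+0.53)). The closed-loop characteristic equation is s² + (0.53 + 6.5·1)s + 6.5·15.3 = 0.
That is s² + 7.03s + 99.45 = 0, so ω_n = 9.972 rad/s and ζ = 7.03/(2·9.972) = 0.3525.
%OS = 100·exp(−πζ/√(1−ζ²)) = 30.6%.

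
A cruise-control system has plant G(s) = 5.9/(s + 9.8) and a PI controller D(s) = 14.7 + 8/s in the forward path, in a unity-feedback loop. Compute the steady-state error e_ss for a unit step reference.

0

The open loop D(s)G(s) has a pole at the origin (type 1), so the static position error constant is infinite and e_ss = 1/(1+∞) = 0.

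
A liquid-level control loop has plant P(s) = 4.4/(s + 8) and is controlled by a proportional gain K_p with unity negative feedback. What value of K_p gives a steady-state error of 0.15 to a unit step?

K_p = 10.3

For a type-0 loop with proportional control, e_ss = 1/(1 + K_p·P(0)).
P(0) = 0.55. Require 1/(1 + K_p·0.55) = 0.15, so 1 + 0.55·K_p = 6.667.
K_p = (6.667 − 1)/0.55 = 10.3.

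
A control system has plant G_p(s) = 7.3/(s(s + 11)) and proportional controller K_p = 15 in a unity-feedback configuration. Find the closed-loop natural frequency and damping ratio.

The closed-loop denominator is s(s+11) + 15·7.3 = s² + 11s + 109.5.
So ω_n² = 109.5 ⇒ ω_n = 10.46 rad/s, and ζ = 11/(2ω_n) = 0.526.

ω_n = 10.5 rad/s, ζ = 0.526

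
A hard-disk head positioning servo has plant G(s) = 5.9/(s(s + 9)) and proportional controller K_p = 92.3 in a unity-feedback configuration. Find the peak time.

Closed-loop characteristic equation: s² + 9s + 544.6 = 0, so ω_n = 23.34 rad/s and ζ = 9/(2·23.34) = 0.1928.
Damped frequency ω_d = ω_n√(1−ζ²) = 22.9 rad/s, so peak time T_p = π/ω_d = 0.137 s.

T_p = 0.137 s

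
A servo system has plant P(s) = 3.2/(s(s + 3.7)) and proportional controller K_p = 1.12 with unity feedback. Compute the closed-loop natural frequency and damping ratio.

1 + K_p·P(s) = 0 gives s² + 3.7s + 3.584 = 0.
Matching s² + 2ζω_n s + ω_n²: ω_n = √3.584 = 1.893 rad/s and 2ζω_n = 3.7, so ζ = 3.7/(2·1.893) = 0.977.

ω_n = 1.89 rad/s, ζ = 0.977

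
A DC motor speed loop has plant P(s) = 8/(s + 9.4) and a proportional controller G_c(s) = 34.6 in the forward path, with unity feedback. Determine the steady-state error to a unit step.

0.0328

The loop is type 0. Static position error constant K_pos = G_c(0)·P(0) = 34.6·0.8511 = 29.45.
Steady-state error to a unit step: e_ss = 1/(1+K_pos) = 1/30.45 = 0.0328.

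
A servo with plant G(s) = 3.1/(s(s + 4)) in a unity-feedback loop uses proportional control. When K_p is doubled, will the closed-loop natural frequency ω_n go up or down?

increase

ω_n = √(3.1·K_p), which grows with K_p.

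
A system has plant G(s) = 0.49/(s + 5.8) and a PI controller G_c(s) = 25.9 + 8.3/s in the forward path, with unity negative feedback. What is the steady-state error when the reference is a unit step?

The open loop G_c(s)G(s) has a pole at the origin (type 1), so the static position error constant is infinite and e_ss = 1/(1+∞) = 0.

0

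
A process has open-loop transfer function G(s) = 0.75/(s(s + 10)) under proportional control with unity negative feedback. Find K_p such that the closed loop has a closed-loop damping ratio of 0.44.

K_p = 172

Closed-loop characteristic equation: s² + 10s + K_p·0.75 = 0.
So ω_n = √(0.75K_p) and 2ζω_n = 10, giving ζ = 10/(2√(0.75K_p)).
Setting ζ = 0.44: √(0.75K_p) = 10/(2·0.44) = 11.36, so K_p = 129.1/0.75 = 172.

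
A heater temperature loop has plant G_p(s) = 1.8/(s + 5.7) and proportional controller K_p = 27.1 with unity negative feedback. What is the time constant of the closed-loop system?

τ = 0.0184 s

Closed-loop transfer function: T(s) = K_p·G_p(s)/(1 + K_p·G_p(s)) = 48.78/(s + 5.7 + 48.78) = 48.78/(s + 54.48).
Time constant τ = 1/54.48 = 0.0184 s.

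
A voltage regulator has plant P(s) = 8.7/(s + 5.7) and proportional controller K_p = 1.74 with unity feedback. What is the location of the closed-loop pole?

s = -20.84

Closed-loop transfer function: T(s) = K_p·P(s)/(1 + K_p·P(s)) = 15.14/(s + 5.7 + 15.14) = 15.14/(s + 20.84).
The closed-loop pole is at s = −20.84.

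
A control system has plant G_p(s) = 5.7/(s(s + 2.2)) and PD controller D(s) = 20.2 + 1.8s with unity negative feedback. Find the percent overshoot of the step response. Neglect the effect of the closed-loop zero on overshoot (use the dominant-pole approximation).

10.6%

Forward path: (20.2 + 1.8s)·5.7/(s(s+2.2)). The closed-loop characteristic equation is s² + (2.2 + 5.7·1.8)s + 5.7·20.2 = 0.
That is s² + 12.46s + 115.1 = 0, so ω_n = 10.73 rad/s and ζ = 12.46/(2·10.73) = 0.5806.
%OS = 100·exp(−πζ/√(1−ζ²)) = 10.6%.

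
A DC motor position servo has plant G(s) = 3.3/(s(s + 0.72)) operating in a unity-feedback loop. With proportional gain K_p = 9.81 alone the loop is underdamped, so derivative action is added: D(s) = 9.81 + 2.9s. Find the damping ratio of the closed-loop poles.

Forward path: (9.81 + 2.9s)·3.3/(s(s+0.72)). The closed-loop characteristic equation is s² + (0.72 + 3.3·2.9)s + 3.3·9.81 = 0.
That is s² + 10.29s + 32.37 = 0, so ω_n = 5.69 rad/s and ζ = 10.29/(2·5.69) = 0.9043.

ζ = 0.904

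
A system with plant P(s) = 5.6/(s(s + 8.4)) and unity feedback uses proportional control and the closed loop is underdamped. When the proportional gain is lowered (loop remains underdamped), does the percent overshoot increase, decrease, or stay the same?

decrease

ζ = 8.4/(2√(5.6K_p)) rises as K_p falls; higher damping means less overshoot.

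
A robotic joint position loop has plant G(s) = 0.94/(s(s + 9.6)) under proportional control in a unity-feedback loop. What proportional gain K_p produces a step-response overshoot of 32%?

K_p = 211

From %OS = 100·exp(−πζ/√(1−ζ²)) = 32%, ζ = −ln(0.32)/√(π²+ln²(0.32)) = 0.341.
Characteristic equation s² + 9.6s + 0.94K_p = 0 gives ζ = 9.6/(2√(0.94K_p)).
Setting ζ = 0.341: √(0.94K_p) = 9.6/(2·0.341) = 14.08, so K_p = 198.2/0.94 = 211.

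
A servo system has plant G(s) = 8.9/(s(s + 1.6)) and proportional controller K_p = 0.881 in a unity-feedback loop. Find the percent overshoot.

39.2%

Closed-loop characteristic equation: s² + 1.6s + 7.841 = 0, so ω_n = 2.8 rad/s and ζ = 1.6/(2·2.8) = 0.2857.
%OS = 100·exp(−πζ/√(1−ζ²)) = 100·exp(−π·0.2857/√0.9184) = 39.2%.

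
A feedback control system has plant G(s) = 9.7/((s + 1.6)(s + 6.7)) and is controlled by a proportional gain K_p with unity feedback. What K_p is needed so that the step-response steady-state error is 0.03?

K_p = 35.7

The loop is type 0, so e_ss(step) = 1/(1 + K_pos) with K_pos = K_p·G(0).
G(0) = 0.9049. Require 1/(1 + K_p·0.9049) = 0.03, so 1 + 0.9049·K_p = 33.33.
K_p = (33.33 − 1)/0.9049 = 35.7.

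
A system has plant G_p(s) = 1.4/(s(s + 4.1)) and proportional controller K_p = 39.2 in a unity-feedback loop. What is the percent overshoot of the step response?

From 1 + K_pG_p(s) = 0: s² + 4.1s + 54.88 = 0 ⇒ ω_n = 7.408, ζ = 0.2767.
%OS = 100·exp(−πζ/√(1−ζ²)) = 100·exp(−π·0.2767/√0.9234) = 40.5%.

40.5%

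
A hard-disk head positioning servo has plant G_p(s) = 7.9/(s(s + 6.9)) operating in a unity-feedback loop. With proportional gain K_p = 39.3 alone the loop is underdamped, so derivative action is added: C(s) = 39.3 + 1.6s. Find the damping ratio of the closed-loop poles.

Forward path: (39.3 + 1.6s)·7.9/(s(s+6.9)). The closed-loop characteristic equation is s² + (6.9 + 7.9·1.6)s + 7.9·39.3 = 0.
That is s² + 19.54s + 310.5 = 0, so ω_n = 17.62 rad/s and ζ = 19.54/(2·17.62) = 0.5545.

ζ = 0.554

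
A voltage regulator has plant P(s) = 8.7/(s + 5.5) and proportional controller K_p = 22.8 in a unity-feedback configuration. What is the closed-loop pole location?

s = -203.9

Closed-loop transfer function: T(s) = K_p·P(s)/(1 + K_p·P(s)) = 198.4/(s + 5.5 + 198.4) = 198.4/(s + 203.9).
The closed-loop pole is at s = −203.9.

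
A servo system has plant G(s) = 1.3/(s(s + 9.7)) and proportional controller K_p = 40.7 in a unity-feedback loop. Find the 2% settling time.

T_s ≈ 0.825 s

Closed-loop characteristic equation: s² + 9.7s + 52.91 = 0, so ω_n = 7.274 rad/s and ζ = 9.7/(2·7.274) = 0.6668.
2% settling time T_s ≈ 4/(ζω_n) = 4/4.85 = 0.825 s.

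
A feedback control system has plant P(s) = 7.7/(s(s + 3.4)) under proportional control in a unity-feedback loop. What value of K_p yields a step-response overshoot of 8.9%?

K_p = 1.01

From %OS = 100·exp(−πζ/√(1−ζ²)) = 8.9%, ζ = −ln(0.089)/√(π²+ln²(0.089)) = 0.6101.
Characteristic equation s² + 3.4s + 7.7K_p = 0 gives ζ = 3.4/(2√(7.7K_p)).
Setting ζ = 0.6101: √(7.7K_p) = 3.4/(2·0.6101) = 2.786, so K_p = 7.764/7.7 = 1.01.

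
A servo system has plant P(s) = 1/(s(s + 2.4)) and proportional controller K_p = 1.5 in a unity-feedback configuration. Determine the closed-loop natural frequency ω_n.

The closed-loop denominator is s(s+2.4) + 1.5·1 = s² + 2.4s + 1.5.
Matching s² + 2ζω_n s + ω_n²: ω_n = √1.5 = 1.225 rad/s and 2ζω_n = 2.4, so ζ = 2.4/(2·1.225) = 0.98.

ω_n = 1.22 rad/s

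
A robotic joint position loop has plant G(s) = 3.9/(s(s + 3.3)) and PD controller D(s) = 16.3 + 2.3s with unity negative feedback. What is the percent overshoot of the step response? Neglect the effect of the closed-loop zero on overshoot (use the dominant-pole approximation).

2.27%

Forward path: (16.3 + 2.3s)·3.9/(s(s+3.3)). The closed-loop characteristic equation is s² + (3.3 + 3.9·2.3)s + 3.9·16.3 = 0.
That is s² + 12.27s + 63.57 = 0, so ω_n = 7.973 rad/s and ζ = 12.27/(2·7.973) = 0.7695.
%OS = 100·exp(−πζ/√(1−ζ²)) = 2.27%.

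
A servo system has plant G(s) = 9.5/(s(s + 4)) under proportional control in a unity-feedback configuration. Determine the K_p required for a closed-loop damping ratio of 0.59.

Closed-loop characteristic equation: s² + 4s + K_p·9.5 = 0.
So ω_n = √(9.5K_p) and 2ζω_n = 4, giving ζ = 4/(2√(9.5K_p)).
Setting ζ = 0.59: √(9.5K_p) = 4/(2·0.59) = 3.39, so K_p = 11.49/9.5 = 1.21.

K_p = 1.21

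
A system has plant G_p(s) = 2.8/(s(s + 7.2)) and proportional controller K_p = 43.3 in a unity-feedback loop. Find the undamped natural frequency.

ω_n = 11 rad/s

The closed-loop denominator is s(s+7.2) + 43.3·2.8 = s² + 7.2s + 121.2.
Matching s² + 2ζω_n s + ω_n²: ω_n = √121.2 = 11.01 rad/s and 2ζω_n = 7.2, so ζ = 7.2/(2·11.01) = 0.327.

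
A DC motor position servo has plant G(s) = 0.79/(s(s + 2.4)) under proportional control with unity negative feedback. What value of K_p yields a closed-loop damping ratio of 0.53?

Closed-loop characteristic equation: s² + 2.4s + K_p·0.79 = 0.
So ω_n = √(0.79K_p) and 2ζω_n = 2.4, giving ζ = 2.4/(2√(0.79K_p)).
Setting ζ = 0.53: √(0.79K_p) = 2.4/(2·0.53) = 2.264, so K_p = 5.126/0.79 = 6.49.

K_p = 6.49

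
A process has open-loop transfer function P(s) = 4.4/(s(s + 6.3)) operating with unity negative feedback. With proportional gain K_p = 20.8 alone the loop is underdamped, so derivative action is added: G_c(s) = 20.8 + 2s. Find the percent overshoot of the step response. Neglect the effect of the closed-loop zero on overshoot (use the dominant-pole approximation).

1.76%

Forward path: (20.8 + 2s)·4.4/(s(s+6.3)). The closed-loop characteristic equation is s² + (6.3 + 4.4·2)s + 4.4·20.8 = 0.
That is s² + 15.1s + 91.52 = 0, so ω_n = 9.567 rad/s and ζ = 15.1/(2·9.567) = 0.7892.
%OS = 100·exp(−πζ/√(1−ζ²)) = 1.76%.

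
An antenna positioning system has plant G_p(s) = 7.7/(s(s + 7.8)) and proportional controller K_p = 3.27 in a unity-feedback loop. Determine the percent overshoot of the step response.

2.06%

The closed-loop denominator s² + 7.8s + 25.18 gives ω_n = √25.18 = 5.018 and ζ = 7.8/(2ω_n) = 0.7772.
%OS = 100·exp(−πζ/√(1−ζ²)) = 100·exp(−π·0.7772/√0.3959) = 2.06%.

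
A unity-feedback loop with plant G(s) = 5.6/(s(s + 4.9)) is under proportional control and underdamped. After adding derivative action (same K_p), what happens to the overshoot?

The derivative term adds K·K_d to the s-coefficient of the characteristic equation, raising 2ζω_n while ω_n is unchanged; ζ increases, so overshoot decreases.

decrease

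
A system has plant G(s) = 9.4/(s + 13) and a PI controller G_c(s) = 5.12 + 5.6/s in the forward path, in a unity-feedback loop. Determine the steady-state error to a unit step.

The open loop G_c(s)G(s) has a pole at the origin (type 1), so the static position error constant is infinite and e_ss = 1/(1+∞) = 0.

0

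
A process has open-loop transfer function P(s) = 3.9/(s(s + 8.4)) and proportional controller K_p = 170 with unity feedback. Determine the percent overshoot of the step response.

59.5%

The closed-loop denominator s² + 8.4s + 663 gives ω_n = √663 = 25.75 and ζ = 8.4/(2ω_n) = 0.1631.
%OS = 100·exp(−πζ/√(1−ζ²)) = 100·exp(−π·0.1631/√0.9734) = 59.5%.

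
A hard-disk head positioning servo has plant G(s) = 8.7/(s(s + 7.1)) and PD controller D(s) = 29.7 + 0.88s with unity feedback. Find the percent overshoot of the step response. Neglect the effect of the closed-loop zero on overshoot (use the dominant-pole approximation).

Forward path: (29.7 + 0.88s)·8.7/(s(s+7.1)). The closed-loop characteristic equation is s² + (7.1 + 8.7·0.88)s + 8.7·29.7 = 0.
That is s² + 14.76s + 258.4 = 0, so ω_n = 16.07 rad/s and ζ = 14.76/(2·16.07) = 0.459.
%OS = 100·exp(−πζ/√(1−ζ²)) = 19.7%.

19.7%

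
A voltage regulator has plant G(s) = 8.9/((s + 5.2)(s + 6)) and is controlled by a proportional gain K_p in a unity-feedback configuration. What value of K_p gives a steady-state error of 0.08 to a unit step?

Steady-state error for a unit step on this type-0 loop is 1/(1 + K_p·G(0)).
G(0) = 0.2853. Require 1/(1 + K_p·0.2853) = 0.08, so 1 + 0.2853·K_p = 12.5.
K_p = (12.5 − 1)/0.2853 = 40.3.

K_p = 40.3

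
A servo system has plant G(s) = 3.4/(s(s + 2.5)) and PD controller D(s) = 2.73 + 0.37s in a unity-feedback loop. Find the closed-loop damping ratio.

ζ = 0.617

Forward path: (2.73 + 0.37s)·3.4/(s(s+2.5)). The closed-loop characteristic equation is s² + (2.5 + 3.4·0.37)s + 3.4·2.73 = 0.
That is s² + 3.758s + 9.282 = 0, so ω_n = 3.047 rad/s and ζ = 3.758/(2·3.047) = 0.6167.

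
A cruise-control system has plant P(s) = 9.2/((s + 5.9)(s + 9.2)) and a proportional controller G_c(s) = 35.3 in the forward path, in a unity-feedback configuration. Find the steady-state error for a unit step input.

0.143

The loop is type 0. Static position error constant K_pos = G_c(0)·P(0) = 35.3·0.1695 = 5.983.
Steady-state error to a unit step: e_ss = 1/(1+K_pos) = 1/6.983 = 0.143.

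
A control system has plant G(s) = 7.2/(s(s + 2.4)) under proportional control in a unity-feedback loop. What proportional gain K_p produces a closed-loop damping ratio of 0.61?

K_p = 0.537

Closed-loop characteristic equation: s² + 2.4s + K_p·7.2 = 0.
So ω_n = √(7.2K_p) and 2ζω_n = 2.4, giving ζ = 2.4/(2√(7.2K_p)).
Setting ζ = 0.61: √(7.2K_p) = 2.4/(2·0.61) = 1.967, so K_p = 3.87/7.2 = 0.537.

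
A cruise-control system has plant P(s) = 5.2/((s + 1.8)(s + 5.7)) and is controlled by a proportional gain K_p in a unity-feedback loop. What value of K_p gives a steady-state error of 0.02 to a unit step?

The loop is type 0, so e_ss(step) = 1/(1 + K_pos) with K_pos = K_p·P(0).
P(0) = 0.5068. Require 1/(1 + K_p·0.5068) = 0.02, so 1 + 0.5068·K_p = 50.
K_p = (50 − 1)/0.5068 = 96.7.

K_p = 96.7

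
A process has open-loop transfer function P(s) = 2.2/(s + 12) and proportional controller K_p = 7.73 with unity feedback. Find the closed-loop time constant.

τ = 0.0345 s

Closed-loop transfer function: T(s) = K_p·P(s)/(1 + K_p·P(s)) = 17.01/(s + 12 + 17.01) = 17.01/(s + 29.01).
Time constant τ = 1/29.01 = 0.0345 s.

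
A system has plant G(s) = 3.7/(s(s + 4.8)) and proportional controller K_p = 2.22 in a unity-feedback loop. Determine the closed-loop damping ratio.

1 + K_p·G(s) = 0 gives s² + 4.8s + 8.214 = 0.
Matching s² + 2ζω_n s + ω_n²: ω_n = √8.214 = 2.866 rad/s and 2ζω_n = 4.8, so ζ = 4.8/(2·2.866) = 0.837.

ζ = 0.837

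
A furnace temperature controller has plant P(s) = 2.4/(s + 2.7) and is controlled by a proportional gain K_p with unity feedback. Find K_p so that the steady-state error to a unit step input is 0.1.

Steady-state error for a unit step on this type-0 loop is 1/(1 + K_p·P(0)).
P(0) = 0.8889. Require 1/(1 + K_p·0.8889) = 0.1, so 1 + 0.8889·K_p = 10.
K_p = (10 − 1)/0.8889 = 10.1.

K_p = 10.1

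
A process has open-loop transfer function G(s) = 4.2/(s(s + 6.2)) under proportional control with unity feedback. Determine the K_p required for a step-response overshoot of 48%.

From %OS = 100·exp(−πζ/√(1−ζ²)) = 48%, ζ = −ln(0.48)/√(π²+ln²(0.48)) = 0.2275.
Characteristic equation s² + 6.2s + 4.2K_p = 0 gives ζ = 6.2/(2√(4.2K_p)).
Setting ζ = 0.2275: √(4.2K_p) = 6.2/(2·0.2275) = 13.63, so K_p = 185.7/4.2 = 44.2.

K_p = 44.2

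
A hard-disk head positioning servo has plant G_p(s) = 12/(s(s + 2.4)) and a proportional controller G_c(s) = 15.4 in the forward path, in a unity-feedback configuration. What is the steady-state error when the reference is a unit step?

The open loop G_c(s)G_p(s) has a pole at the origin (type 1), so the static position error constant is infinite and e_ss = 1/(1+∞) = 0.

0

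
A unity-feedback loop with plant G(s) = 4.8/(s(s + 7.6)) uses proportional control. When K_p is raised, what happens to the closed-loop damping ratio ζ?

decrease

ζ = 7.6/(2√(4.8K_p)); increasing K_p raises the denominator, so ζ falls.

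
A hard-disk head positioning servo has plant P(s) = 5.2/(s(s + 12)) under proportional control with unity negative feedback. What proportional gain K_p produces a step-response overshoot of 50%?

From %OS = 100·exp(−πζ/√(1−ζ²)) = 50%, ζ = −ln(0.5)/√(π²+ln²(0.5)) = 0.2155.
Characteristic equation s² + 12s + 5.2K_p = 0 gives ζ = 12/(2√(5.2K_p)).
Setting ζ = 0.2155: √(5.2K_p) = 12/(2·0.2155) = 27.85, so K_p = 775.5/5.2 = 149.

K_p = 149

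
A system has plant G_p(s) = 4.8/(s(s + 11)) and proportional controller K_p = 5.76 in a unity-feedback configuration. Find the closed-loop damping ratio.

1 + K_p·G_p(s) = 0 gives s² + 11s + 27.65 = 0.
So ω_n² = 27.65 ⇒ ω_n = 5.258 rad/s, and ζ = 11/(2ω_n) = 1.05.

ζ = 1.05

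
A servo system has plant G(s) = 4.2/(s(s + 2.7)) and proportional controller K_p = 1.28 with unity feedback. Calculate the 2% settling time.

The closed-loop denominator s² + 2.7s + 5.376 gives ω_n = √5.376 = 2.319 and ζ = 2.7/(2ω_n) = 0.5822.
2% settling time T_s ≈ 4/(ζω_n) = 4/1.35 = 2.96 s.

T_s ≈ 2.96 s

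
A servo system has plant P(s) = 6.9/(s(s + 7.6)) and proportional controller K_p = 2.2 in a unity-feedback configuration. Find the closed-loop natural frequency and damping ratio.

ω_n = 3.9 rad/s, ζ = 0.975

With unity feedback the closed-loop characteristic equation is s² + 7.6s + 2.2·6.9 = s² + 7.6s + 15.18 = 0.
Matching s² + 2ζω_n s + ω_n²: ω_n = √15.18 = 3.896 rad/s and 2ζω_n = 7.6, so ζ = 7.6/(2·3.896) = 0.975.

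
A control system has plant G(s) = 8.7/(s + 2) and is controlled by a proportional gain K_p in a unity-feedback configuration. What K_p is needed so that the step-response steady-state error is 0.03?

The loop is type 0, so e_ss(step) = 1/(1 + K_pos) with K_pos = K_p·G(0).
G(0) = 4.35. Require 1/(1 + K_p·4.35) = 0.03, so 1 + 4.35·K_p = 33.33.
K_p = (33.33 − 1)/4.35 = 7.43.

K_p = 7.43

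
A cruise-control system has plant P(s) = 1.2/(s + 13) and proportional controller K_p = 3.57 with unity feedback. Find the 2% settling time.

T_s ≈ 0.231 s

Closed-loop transfer function: T(s) = K_p·P(s)/(1 + K_p·P(s)) = 4.284/(s + 13 + 4.284) = 4.284/(s + 17.28).
Time constant τ = 1/17.28 = 0.05786 s, so the 2% settling time is about 4τ = 0.231 s.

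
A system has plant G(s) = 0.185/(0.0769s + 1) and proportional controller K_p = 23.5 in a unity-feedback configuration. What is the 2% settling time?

T_s ≈ 0.0575 s

Closed loop: T(s) = K_p·G/(1+K_p·G) = 4.348/(0.0769s + 1 + 4.348), with pole at s = −(1 + 4.348)/0.0769 = −69.54.
τ = 1/69.54 = 0.01438 s, so 2% settling time ≈ 4τ = 0.0575 s.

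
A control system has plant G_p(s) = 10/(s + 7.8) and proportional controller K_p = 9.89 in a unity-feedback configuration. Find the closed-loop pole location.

s = -106.7

Closed-loop transfer function: T(s) = K_p·G_p(s)/(1 + K_p·G_p(s)) = 98.9/(s + 7.8 + 98.9) = 98.9/(s + 106.7).
The closed-loop pole is at s = −106.7.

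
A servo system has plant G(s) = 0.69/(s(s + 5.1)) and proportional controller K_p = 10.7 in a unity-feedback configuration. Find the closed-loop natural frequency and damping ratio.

The closed-loop denominator is s(s+5.1) + 10.7·0.69 = s² + 5.1s + 7.383.
Matching s² + 2ζω_n s + ω_n²: ω_n = √7.383 = 2.717 rad/s and 2ζω_n = 5.1, so ζ = 5.1/(2·2.717) = 0.938.

ω_n = 2.72 rad/s, ζ = 0.938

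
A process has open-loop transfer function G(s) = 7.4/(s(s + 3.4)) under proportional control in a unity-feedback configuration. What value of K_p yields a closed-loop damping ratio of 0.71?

K_p = 0.775

Closed-loop characteristic equation: s² + 3.4s + K_p·7.4 = 0.
So ω_n = √(7.4K_p) and 2ζω_n = 3.4, giving ζ = 3.4/(2√(7.4K_p)).
Setting ζ = 0.71: √(7.4K_p) = 3.4/(2·0.71) = 2.394, so K_p = 5.733/7.4 = 0.775.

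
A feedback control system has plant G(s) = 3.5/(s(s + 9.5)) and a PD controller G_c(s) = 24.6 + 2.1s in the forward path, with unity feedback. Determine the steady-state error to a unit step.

The open loop G_c(s)G(s) has a pole at the origin (type 1), so the static position error constant is infinite and e_ss = 1/(1+∞) = 0.

0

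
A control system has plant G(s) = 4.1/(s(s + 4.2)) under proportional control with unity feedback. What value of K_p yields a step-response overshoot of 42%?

K_p = 15.2

From %OS = 100·exp(−πζ/√(1−ζ²)) = 42%, ζ = −ln(0.42)/√(π²+ln²(0.42)) = 0.2662.
Characteristic equation s² + 4.2s + 4.1K_p = 0 gives ζ = 4.2/(2√(4.1K_p)).
Setting ζ = 0.2662: √(4.1K_p) = 4.2/(2·0.2662) = 7.89, so K_p = 62.25/4.1 = 15.2.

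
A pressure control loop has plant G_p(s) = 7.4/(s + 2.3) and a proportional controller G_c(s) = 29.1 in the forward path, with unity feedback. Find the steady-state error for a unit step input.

The loop is type 0. Static position error constant K_pos = G_c(0)·G_p(0) = 29.1·3.217 = 93.63.
Steady-state error to a unit step: e_ss = 1/(1+K_pos) = 1/94.63 = 0.0106.

0.0106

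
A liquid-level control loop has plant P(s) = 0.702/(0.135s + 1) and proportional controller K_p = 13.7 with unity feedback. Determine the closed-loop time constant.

Closed loop: T(s) = K_p·P/(1+K_p·P) = 9.617/(0.135s + 1 + 9.617), with pole at s = −(1 + 9.617)/0.135 = −78.65.
Closed-loop time constant τ = 1/78.65 = 0.0127 s.

τ = 0.0127 s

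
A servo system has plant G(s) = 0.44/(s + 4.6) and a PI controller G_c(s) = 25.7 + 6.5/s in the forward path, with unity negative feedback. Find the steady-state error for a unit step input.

0

The open loop G_c(s)G(s) has a pole at the origin (type 1), so the static position error constant is infinite and e_ss = 1/(1+∞) = 0.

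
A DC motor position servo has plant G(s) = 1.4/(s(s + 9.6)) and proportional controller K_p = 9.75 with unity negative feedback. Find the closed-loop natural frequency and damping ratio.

1 + K_p·G(s) = 0 gives s² + 9.6s + 13.65 = 0.
Matching s² + 2ζω_n s + ω_n²: ω_n = √13.65 = 3.695 rad/s and 2ζω_n = 9.6, so ζ = 9.6/(2·3.695) = 1.3.

ω_n = 3.69 rad/s, ζ = 1.3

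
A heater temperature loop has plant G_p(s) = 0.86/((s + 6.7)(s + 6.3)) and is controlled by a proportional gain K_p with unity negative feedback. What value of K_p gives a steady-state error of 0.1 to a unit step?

The loop is type 0, so e_ss(step) = 1/(1 + K_pos) with K_pos = K_p·G_p(0).
G_p(0) = 0.02037. Require 1/(1 + K_p·0.02037) = 0.1, so 1 + 0.02037·K_p = 10.
K_p = (10 − 1)/0.02037 = 442.

K_p = 442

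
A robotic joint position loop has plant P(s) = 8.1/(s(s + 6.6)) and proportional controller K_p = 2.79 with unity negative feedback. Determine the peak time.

T_p = 0.918 s

The closed-loop denominator s² + 6.6s + 22.6 gives ω_n = √22.6 = 4.754 and ζ = 6.6/(2ω_n) = 0.6942.
Damped frequency ω_d = ω_n√(1−ζ²) = 3.422 rad/s, so peak time T_p = π/ω_d = 0.918 s.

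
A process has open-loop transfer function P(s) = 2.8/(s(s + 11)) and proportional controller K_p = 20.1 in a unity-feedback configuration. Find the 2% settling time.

T_s ≈ 0.727 s

The closed-loop denominator s² + 11s + 56.28 gives ω_n = √56.28 = 7.502 and ζ = 11/(2ω_n) = 0.7331.
2% settling time T_s ≈ 4/(ζω_n) = 4/5.5 = 0.727 s.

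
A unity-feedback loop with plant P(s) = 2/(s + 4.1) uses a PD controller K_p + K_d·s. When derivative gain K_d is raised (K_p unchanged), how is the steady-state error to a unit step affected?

At s = 0 the derivative term contributes nothing: C(0) = K_p regardless of K_d, so K_pos = K_p·P(0) and e_ss are unchanged.

unchanged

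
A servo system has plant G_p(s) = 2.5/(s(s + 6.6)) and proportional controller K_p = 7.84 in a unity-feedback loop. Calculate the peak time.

T_p = 1.06 s

The closed-loop denominator s² + 6.6s + 19.6 gives ω_n = √19.6 = 4.427 and ζ = 6.6/(2ω_n) = 0.7454.
Damped frequency ω_d = ω_n√(1−ζ²) = 2.951 rad/s, so peak time T_p = π/ω_d = 1.06 s.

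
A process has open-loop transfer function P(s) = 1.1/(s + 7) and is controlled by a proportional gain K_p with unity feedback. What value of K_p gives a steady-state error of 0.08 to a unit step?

K_p = 73.2

For a type-0 loop with proportional control, e_ss = 1/(1 + K_p·P(0)).
P(0) = 0.1571. Require 1/(1 + K_p·0.1571) = 0.08, so 1 + 0.1571·K_p = 12.5.
K_p = (12.5 − 1)/0.1571 = 73.2.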